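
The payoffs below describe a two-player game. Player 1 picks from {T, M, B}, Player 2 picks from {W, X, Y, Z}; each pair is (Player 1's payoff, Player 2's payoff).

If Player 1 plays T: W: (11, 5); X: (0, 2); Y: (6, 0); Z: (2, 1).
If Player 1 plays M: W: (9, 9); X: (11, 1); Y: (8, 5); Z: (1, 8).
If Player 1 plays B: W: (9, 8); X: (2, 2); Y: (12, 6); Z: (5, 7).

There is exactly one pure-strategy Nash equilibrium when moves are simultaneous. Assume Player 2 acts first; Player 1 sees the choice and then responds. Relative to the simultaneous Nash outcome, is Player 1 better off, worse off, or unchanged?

Work backward from Player 1's decision.
- W: Player 1 compares 11, 9, 9 and picks T; Player 2 would get 5.
- X: Player 1 compares 0, 11, 2 and picks M; Player 2 would get 1.
- Y: Player 1 compares 6, 8, 12 and picks B; Player 2 would get 6.
- Z: Player 1 compares 2, 1, 5 and picks B; Player 2 would get 7.
Among 5, 1, 6, 7, the best is 7 at Z. Subgame-perfect outcome: (B, Z) with payoffs (5, 7).
Under simultaneous play:
Player 1's best replies: W→T; X→M; Y→B; Z→B.
Player 2's best replies: T→W; M→W; B→W.
The unique mutual best reply is (T, W), giving (11, 5).
Player 1 earns 5 sequentially versus 11 at the Nash outcome: worse off.

worse off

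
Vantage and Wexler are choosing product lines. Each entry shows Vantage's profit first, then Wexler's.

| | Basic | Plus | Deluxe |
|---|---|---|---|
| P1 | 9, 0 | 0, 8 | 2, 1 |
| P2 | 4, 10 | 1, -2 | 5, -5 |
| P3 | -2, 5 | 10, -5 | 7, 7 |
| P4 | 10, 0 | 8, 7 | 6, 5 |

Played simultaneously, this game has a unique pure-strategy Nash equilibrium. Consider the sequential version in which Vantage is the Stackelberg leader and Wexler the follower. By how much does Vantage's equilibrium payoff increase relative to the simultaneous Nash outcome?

Backward induction with Vantage moving first.
- P1: BR = Plus, leader payoff 0.
- P2: BR = Basic, leader payoff 4.
- P3: BR = Deluxe, leader payoff 7.
- P4: BR = Plus, leader payoff 8.
Vantage's induced payoffs are 0, 4, 7, 8, so Vantage commits to P4. Subgame-perfect outcome: (P4, Plus) with payoffs (8, 7).
For the simultaneous game, intersect best replies.
Vantage's best replies: Basic→P4; Plus→P3; Deluxe→P3.
Wexler's best replies: P1→Plus; P2→Basic; P3→Deluxe; P4→Plus.
Only (P3, Deluxe) has each player best-responding; Nash payoffs (7, 7).
Vantage's commitment gain: 8 − 7 = 1.

1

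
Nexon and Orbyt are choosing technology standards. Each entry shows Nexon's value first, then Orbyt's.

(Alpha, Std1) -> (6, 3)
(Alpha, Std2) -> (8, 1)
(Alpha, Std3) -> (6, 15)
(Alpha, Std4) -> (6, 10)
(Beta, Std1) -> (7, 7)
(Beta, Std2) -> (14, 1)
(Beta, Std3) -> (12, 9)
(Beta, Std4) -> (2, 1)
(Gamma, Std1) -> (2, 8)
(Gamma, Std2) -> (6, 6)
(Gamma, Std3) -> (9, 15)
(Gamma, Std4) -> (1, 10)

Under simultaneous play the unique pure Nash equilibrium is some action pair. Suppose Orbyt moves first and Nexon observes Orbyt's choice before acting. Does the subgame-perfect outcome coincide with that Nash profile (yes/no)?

Nexon best-responds to each possible Orbyt move:
- Std1 → Nexon plays Beta (best of 6, 7, 2); Orbyt gets 7.
- Std2 → Nexon plays Beta (best of 8, 14, 6); Orbyt gets 1.
- Std3 → Nexon plays Beta (best of 6, 12, 9); Orbyt gets 9.
- Std4 → Nexon plays Alpha (best of 6, 2, 1); Orbyt gets 10.
Among 7, 1, 9, 10, the best is 10 at Std4. Subgame-perfect outcome: (Alpha, Std4) with payoffs (6, 10).
Now find the simultaneous Nash equilibrium.
Nexon's best replies: Std1→Beta; Std2→Beta; Std3→Beta; Std4→Alpha.
Orbyt's best replies: Alpha→Std3; Beta→Std3; Gamma→Std3.
Only (Beta, Std3) has each player best-responding; Nash payoffs (12, 9).
Sequential outcome (Alpha, Std4) differs from the Nash profile (Beta, Std3).

no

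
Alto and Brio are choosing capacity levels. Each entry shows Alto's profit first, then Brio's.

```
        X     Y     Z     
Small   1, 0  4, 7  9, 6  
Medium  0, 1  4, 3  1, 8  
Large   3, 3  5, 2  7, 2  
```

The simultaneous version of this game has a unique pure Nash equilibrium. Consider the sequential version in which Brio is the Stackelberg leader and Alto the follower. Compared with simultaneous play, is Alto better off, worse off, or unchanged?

Backward induction with Brio moving first.
- X: BR = Large, leader payoff 3.
- Y: BR = Large, leader payoff 2.
- Z: BR = Small, leader payoff 6.
Among 3, 2, 6, the best is 6 at Z. Subgame-perfect outcome: (Small, Z) with payoffs (9, 6).
For the simultaneous game, intersect best replies.
Alto's best replies: X→Large; Y→Large; Z→Small.
Brio's best replies: Small→Y; Medium→Z; Large→X.
The unique mutual best reply is (Large, X), giving (3, 3).
Alto earns 9 sequentially versus 3 at the Nash outcome: better off.

better off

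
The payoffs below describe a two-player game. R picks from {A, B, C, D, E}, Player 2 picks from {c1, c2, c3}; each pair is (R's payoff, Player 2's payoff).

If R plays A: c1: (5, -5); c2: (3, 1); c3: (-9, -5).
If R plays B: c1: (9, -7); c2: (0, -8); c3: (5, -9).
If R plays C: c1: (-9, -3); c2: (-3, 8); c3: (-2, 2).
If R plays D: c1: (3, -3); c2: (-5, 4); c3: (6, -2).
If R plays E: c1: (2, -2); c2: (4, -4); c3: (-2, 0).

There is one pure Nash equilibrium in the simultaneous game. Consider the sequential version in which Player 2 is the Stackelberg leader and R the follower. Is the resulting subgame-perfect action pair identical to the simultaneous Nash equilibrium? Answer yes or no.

no

Work backward from R's decision.
- c1 → R plays B (best of 5, 9, -9, 3, 2); Player 2 gets -7.
- c2 → R plays E (best of 3, 0, -3, -5, 4); Player 2 gets -4.
- c3 → R plays D (best of -9, 5, -2, 6, -2); Player 2 gets -2.
Player 2's induced payoffs are -7, -4, -2, so Player 2 commits to c3. Subgame-perfect outcome: (D, c3) with payoffs (6, -2).
Now find the simultaneous Nash equilibrium.
R's best replies: c1→B; c2→E; c3→D.
Player 2's best replies: A→c2; B→c1; C→c2; D→c2; E→c3.
The unique mutual best reply is (B, c1), giving (9, -7).
Sequential outcome (D, c3) differs from the Nash profile (B, c1).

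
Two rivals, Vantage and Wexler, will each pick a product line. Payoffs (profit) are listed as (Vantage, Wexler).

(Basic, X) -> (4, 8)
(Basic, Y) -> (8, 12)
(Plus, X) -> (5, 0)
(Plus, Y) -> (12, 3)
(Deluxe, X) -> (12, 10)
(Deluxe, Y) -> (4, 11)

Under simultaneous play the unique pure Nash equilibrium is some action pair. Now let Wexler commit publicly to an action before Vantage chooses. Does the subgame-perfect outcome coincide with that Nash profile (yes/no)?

no

Vantage best-responds to each possible Wexler move:
- X: BR = Deluxe, leader payoff 10.
- Y: BR = Plus, leader payoff 3.
Maximizing over 10, 3, Wexler chooses X. Subgame-perfect outcome: (Deluxe, X) with payoffs (12, 10).
Under simultaneous play:
Vantage's best replies: X→Deluxe; Y→Plus.
Wexler's best replies: Basic→Y; Plus→Y; Deluxe→Y.
The unique mutual best reply is (Plus, Y), giving (12, 3).
Sequential outcome (Deluxe, X) differs from the Nash profile (Plus, Y).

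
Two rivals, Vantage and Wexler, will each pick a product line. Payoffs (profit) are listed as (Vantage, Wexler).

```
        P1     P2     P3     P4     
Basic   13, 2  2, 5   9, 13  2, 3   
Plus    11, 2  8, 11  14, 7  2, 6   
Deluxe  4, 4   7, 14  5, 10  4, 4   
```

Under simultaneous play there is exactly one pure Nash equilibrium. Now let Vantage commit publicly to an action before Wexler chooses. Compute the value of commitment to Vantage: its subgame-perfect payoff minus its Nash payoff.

1

Work backward from Wexler's decision.
- Basic: BR = P3, leader payoff 9.
- Plus: BR = P2, leader payoff 8.
- Deluxe: BR = P2, leader payoff 7.
Among 9, 8, 7, the best is 9 at Basic. Subgame-perfect outcome: (Basic, P3) with payoffs (9, 13).
For the simultaneous game, intersect best replies.
Vantage's best replies: P1→Basic; P2→Plus; P3→Plus; P4→Deluxe.
Wexler's best replies: Basic→P3; Plus→P2; Deluxe→P2.
The unique mutual best reply is (Plus, P2), giving (8, 11).
Vantage's commitment gain: 9 − 8 = 1.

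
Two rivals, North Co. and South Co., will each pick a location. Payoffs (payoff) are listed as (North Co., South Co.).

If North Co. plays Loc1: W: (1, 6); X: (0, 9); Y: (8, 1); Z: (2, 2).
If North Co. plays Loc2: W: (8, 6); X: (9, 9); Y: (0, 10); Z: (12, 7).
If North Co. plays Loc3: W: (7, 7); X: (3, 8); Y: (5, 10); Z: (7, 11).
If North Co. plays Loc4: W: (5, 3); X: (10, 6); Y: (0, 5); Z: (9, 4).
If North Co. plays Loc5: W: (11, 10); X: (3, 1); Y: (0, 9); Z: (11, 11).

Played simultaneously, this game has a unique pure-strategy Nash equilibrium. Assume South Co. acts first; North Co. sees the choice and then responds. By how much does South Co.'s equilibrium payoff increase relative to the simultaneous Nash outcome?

North Co. best-responds to each possible South Co. move:
- W → North Co. plays Loc5 (best of 1, 8, 7, 5, 11); South Co. gets 10.
- X → North Co. plays Loc4 (best of 0, 9, 3, 10, 3); South Co. gets 6.
- Y → North Co. plays Loc1 (best of 8, 0, 5, 0, 0); South Co. gets 1.
- Z → North Co. plays Loc2 (best of 2, 12, 7, 9, 11); South Co. gets 7.
Among 10, 6, 1, 7, the best is 10 at W. Subgame-perfect outcome: (Loc5, W) with payoffs (11, 10).
Under simultaneous play:
North Co.'s best replies: W→Loc5; X→Loc4; Y→Loc1; Z→Loc2.
South Co.'s best replies: Loc1→X; Loc2→Y; Loc3→Z; Loc4→X; Loc5→Z.
Only (Loc4, X) has each player best-responding; Nash payoffs (10, 6).
South Co.'s commitment gain: 10 − 6 = 4.

4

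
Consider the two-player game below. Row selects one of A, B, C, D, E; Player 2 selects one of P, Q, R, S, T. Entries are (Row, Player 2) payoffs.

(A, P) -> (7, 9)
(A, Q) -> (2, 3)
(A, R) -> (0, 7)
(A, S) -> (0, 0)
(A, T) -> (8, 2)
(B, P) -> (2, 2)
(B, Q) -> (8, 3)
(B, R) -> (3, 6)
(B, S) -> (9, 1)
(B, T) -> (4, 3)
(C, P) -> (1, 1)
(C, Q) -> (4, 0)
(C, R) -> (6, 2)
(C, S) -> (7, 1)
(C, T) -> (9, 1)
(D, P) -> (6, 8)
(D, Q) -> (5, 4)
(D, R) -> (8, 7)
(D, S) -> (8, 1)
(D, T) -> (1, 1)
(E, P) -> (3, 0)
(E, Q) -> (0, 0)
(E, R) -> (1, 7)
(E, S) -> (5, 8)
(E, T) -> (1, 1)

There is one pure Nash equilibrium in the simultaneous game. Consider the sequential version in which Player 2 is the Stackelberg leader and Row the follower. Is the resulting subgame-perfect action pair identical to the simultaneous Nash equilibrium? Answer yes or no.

yes

Solve by backward induction (Player 2 leads).
- P: Row compares 7, 2, 1, 6, 3 and picks A; Player 2 would get 9.
- Q: Row compares 2, 8, 4, 5, 0 and picks B; Player 2 would get 3.
- R: Row compares 0, 3, 6, 8, 1 and picks D; Player 2 would get 7.
- S: Row compares 0, 9, 7, 8, 5 and picks B; Player 2 would get 1.
- T: Row compares 8, 4, 9, 1, 1 and picks C; Player 2 would get 1.
Maximizing over 9, 3, 7, 1, 1, Player 2 chooses P. Subgame-perfect outcome: (A, P) with payoffs (7, 9).
Now find the simultaneous Nash equilibrium.
Row's best replies: P→A; Q→B; R→D; S→B; T→C.
Player 2's best replies: A→P; B→R; C→R; D→P; E→S.
The unique mutual best reply is (A, P), giving (7, 9).
Sequential outcome (A, P) coincides with the Nash profile (A, P).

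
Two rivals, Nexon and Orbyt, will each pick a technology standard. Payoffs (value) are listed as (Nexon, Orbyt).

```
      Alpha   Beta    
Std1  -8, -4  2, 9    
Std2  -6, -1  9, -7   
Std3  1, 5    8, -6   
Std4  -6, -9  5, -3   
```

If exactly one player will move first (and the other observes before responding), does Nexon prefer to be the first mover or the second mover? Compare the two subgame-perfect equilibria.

If Nexon leads: Orbyt's best replies are Std1→Beta, Std2→Alpha, Std3→Alpha, Std4→Beta; Nexon's induced payoffs 2, -6, 1, 5; outcome (Std4, Beta), payoffs (5, -3).
If Orbyt leads: Nexon's best replies are Alpha→Std3, Beta→Std2; Orbyt's induced payoffs 5, -7; outcome (Std3, Alpha), payoffs (1, 5).
Nexon gets 5 moving first and 1 moving second, so Nexon prefers to move first.

first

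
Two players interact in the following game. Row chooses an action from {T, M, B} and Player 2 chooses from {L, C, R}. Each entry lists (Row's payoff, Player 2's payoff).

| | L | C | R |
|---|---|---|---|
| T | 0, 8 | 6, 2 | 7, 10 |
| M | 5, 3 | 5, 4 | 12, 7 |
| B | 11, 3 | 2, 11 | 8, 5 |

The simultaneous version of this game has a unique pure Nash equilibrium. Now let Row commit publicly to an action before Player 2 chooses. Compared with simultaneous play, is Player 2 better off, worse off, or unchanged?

Work backward from Player 2's decision.
- T → Player 2 plays R (best of 8, 2, 10); Row gets 7.
- M → Player 2 plays R (best of 3, 4, 7); Row gets 12.
- B → Player 2 plays C (best of 3, 11, 5); Row gets 2.
Row's induced payoffs are 7, 12, 2, so Row commits to M. Subgame-perfect outcome: (M, R) with payoffs (12, 7).
Now find the simultaneous Nash equilibrium.
Row's best replies: L→B; C→T; R→M.
Player 2's best replies: T→R; M→R; B→C.
Only (M, R) has each player best-responding; Nash payoffs (12, 7).
Player 2 earns 7 sequentially versus 7 at the Nash outcome: unchanged.

unchanged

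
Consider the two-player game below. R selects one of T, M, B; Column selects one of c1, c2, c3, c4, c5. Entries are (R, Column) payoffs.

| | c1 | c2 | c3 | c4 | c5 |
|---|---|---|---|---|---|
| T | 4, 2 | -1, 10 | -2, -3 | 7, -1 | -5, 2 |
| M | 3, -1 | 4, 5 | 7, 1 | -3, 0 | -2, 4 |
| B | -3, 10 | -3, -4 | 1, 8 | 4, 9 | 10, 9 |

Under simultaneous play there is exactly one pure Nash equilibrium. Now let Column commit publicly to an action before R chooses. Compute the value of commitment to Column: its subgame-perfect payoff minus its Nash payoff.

4

Solve by backward induction (Column leads).
- c1: R compares 4, 3, -3 and picks T; Column would get 2.
- c2: R compares -1, 4, -3 and picks M; Column would get 5.
- c3: R compares -2, 7, 1 and picks M; Column would get 1.
- c4: R compares 7, -3, 4 and picks T; Column would get -1.
- c5: R compares -5, -2, 10 and picks B; Column would get 9.
Maximizing over 2, 5, 1, -1, 9, Column chooses c5. Subgame-perfect outcome: (B, c5) with payoffs (10, 9).
Now find the simultaneous Nash equilibrium.
R's best replies: c1→T; c2→M; c3→M; c4→T; c5→B.
Column's best replies: T→c2; M→c2; B→c1.
The unique mutual best reply is (M, c2), giving (4, 5).
Column's commitment gain: 9 − 5 = 4.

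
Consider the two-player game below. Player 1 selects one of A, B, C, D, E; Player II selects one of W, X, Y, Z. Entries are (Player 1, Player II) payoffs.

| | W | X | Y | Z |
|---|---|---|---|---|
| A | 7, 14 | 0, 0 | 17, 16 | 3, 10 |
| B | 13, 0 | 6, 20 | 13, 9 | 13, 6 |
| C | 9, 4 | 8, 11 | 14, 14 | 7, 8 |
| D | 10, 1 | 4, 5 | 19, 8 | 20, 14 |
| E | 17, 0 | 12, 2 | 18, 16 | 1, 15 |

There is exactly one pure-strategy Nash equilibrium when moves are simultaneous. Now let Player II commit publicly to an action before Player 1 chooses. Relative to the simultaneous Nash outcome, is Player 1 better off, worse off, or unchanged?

Work backward from Player 1's decision.
- W → Player 1 plays E (best of 7, 13, 9, 10, 17); Player II gets 0.
- X → Player 1 plays E (best of 0, 6, 8, 4, 12); Player II gets 2.
- Y → Player 1 plays D (best of 17, 13, 14, 19, 18); Player II gets 8.
- Z → Player 1 plays D (best of 3, 13, 7, 20, 1); Player II gets 14.
Among 0, 2, 8, 14, the best is 14 at Z. Subgame-perfect outcome: (D, Z) with payoffs (20, 14).
Now find the simultaneous Nash equilibrium.
Player 1's best replies: W→E; X→E; Y→D; Z→D.
Player II's best replies: A→Y; B→X; C→Y; D→Z; E→Y.
The unique mutual best reply is (D, Z), giving (20, 14).
Player 1 earns 20 sequentially versus 20 at the Nash outcome: unchanged.

unchanged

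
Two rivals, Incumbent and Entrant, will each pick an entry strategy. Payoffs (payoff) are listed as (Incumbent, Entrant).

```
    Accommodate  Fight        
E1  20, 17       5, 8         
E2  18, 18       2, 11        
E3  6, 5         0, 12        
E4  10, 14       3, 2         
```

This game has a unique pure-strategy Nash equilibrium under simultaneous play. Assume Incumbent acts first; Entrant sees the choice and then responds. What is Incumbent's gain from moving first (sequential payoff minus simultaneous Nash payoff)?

0

Backward induction with Incumbent moving first.
- E1 → Entrant plays Accommodate (best of 17, 8); Incumbent gets 20.
- E2 → Entrant plays Accommodate (best of 18, 11); Incumbent gets 18.
- E3 → Entrant plays Fight (best of 5, 12); Incumbent gets 0.
- E4 → Entrant plays Accommodate (best of 14, 2); Incumbent gets 10.
Maximizing over 20, 18, 0, 10, Incumbent chooses E1. Subgame-perfect outcome: (E1, Accommodate) with payoffs (20, 17).
For the simultaneous game, intersect best replies.
Incumbent's best replies: Accommodate→E1; Fight→E1.
Entrant's best replies: E1→Accommodate; E2→Accommodate; E3→Fight; E4→Accommodate.
Only (E1, Accommodate) has each player best-responding; Nash payoffs (20, 17).
Incumbent's commitment gain: 20 − 20 = 0.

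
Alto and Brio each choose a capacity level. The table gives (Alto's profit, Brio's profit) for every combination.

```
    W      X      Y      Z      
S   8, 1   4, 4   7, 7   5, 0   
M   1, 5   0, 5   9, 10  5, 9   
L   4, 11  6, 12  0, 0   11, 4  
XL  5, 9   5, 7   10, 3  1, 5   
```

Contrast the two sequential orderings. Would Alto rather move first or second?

first

If Alto leads: Brio's best replies are S→Y, M→Y, L→X, XL→W; Alto's induced payoffs 7, 9, 6, 5; outcome (M, Y), payoffs (9, 10).
If Brio leads: Alto's best replies are W→S, X→L, Y→XL, Z→L; Brio's induced payoffs 1, 12, 3, 4; outcome (L, X), payoffs (6, 12).
Alto gets 9 moving first and 6 moving second, so Alto prefers to move first.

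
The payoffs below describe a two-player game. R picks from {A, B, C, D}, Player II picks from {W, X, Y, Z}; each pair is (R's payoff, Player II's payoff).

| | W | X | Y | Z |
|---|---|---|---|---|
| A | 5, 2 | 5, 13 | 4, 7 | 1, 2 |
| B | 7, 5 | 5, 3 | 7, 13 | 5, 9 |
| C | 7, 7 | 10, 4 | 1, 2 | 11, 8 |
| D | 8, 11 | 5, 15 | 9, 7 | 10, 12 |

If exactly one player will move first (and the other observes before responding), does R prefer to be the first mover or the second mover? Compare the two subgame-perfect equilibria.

first

If R leads: Player II's best replies are A→X, B→Y, C→Z, D→X; R's induced payoffs 5, 7, 11, 5; outcome (C, Z), payoffs (11, 8).
If Player II leads: R's best replies are W→D, X→C, Y→D, Z→C; Player II's induced payoffs 11, 4, 7, 8; outcome (D, W), payoffs (8, 11).
R gets 11 moving first and 8 moving second, so R prefers to move first.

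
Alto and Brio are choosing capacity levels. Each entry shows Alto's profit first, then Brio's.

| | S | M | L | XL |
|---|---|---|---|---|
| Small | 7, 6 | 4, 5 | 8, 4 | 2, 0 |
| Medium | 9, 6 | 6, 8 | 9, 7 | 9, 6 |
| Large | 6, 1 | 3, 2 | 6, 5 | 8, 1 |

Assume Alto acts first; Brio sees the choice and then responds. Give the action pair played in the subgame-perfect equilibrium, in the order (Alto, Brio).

Backward induction with Alto moving first.
- Small: BR = S, leader payoff 7.
- Medium: BR = M, leader payoff 6.
- Large: BR = L, leader payoff 6.
Maximizing over 7, 6, 6, Alto chooses Small. Subgame-perfect outcome: (Small, S) with payoffs (7, 6).

(Small, S)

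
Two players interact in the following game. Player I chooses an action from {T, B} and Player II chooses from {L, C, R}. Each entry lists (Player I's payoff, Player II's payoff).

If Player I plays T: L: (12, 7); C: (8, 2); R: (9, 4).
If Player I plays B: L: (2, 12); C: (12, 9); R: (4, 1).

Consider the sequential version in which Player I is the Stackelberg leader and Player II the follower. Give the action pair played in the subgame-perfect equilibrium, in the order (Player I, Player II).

(T, L)

Player II best-responds to each possible Player I move:
- T: BR = L, leader payoff 12.
- B: BR = L, leader payoff 2.
Player I's induced payoffs are 12, 2, so Player I commits to T. Subgame-perfect outcome: (T, L) with payoffs (12, 7).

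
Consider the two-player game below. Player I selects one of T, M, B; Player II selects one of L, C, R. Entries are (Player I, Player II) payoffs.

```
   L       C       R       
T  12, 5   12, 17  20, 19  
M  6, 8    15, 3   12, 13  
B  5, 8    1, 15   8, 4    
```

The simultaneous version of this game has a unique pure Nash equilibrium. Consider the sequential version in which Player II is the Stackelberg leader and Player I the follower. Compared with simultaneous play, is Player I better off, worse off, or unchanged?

unchanged

Backward induction with Player II moving first.
- L: BR = T, leader payoff 5.
- C: BR = M, leader payoff 3.
- R: BR = T, leader payoff 19.
Maximizing over 5, 3, 19, Player II chooses R. Subgame-perfect outcome: (T, R) with payoffs (20, 19).
Under simultaneous play:
Player I's best replies: L→T; C→M; R→T.
Player II's best replies: T→R; M→R; B→C.
Only (T, R) has each player best-responding; Nash payoffs (20, 19).
Player I earns 20 sequentially versus 20 at the Nash outcome: unchanged.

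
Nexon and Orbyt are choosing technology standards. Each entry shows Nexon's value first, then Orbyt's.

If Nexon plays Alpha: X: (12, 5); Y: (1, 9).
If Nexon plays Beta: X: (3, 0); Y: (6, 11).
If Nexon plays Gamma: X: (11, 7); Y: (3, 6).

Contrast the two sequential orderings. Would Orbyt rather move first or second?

If Nexon leads: Orbyt's best replies are Alpha→Y, Beta→Y, Gamma→X; Nexon's induced payoffs 1, 6, 11; outcome (Gamma, X), payoffs (11, 7).
If Orbyt leads: Nexon's best replies are X→Alpha, Y→Beta; Orbyt's induced payoffs 5, 11; outcome (Beta, Y), payoffs (6, 11).
Orbyt gets 11 moving first and 7 moving second, so Orbyt prefers to move first.

first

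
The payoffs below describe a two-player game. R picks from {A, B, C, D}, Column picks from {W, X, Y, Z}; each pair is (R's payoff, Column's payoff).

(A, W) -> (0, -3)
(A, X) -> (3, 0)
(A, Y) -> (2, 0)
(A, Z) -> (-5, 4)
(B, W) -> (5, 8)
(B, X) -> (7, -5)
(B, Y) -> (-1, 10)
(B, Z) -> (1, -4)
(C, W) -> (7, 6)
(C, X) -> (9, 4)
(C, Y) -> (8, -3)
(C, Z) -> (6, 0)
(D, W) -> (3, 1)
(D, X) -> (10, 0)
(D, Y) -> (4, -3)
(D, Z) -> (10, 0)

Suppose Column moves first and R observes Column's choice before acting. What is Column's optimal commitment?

Backward induction with Column moving first.
- W → R plays C (best of 0, 5, 7, 3); Column gets 6.
- X → R plays D (best of 3, 7, 9, 10); Column gets 0.
- Y → R plays C (best of 2, -1, 8, 4); Column gets -3.
- Z → R plays D (best of -5, 1, 6, 10); Column gets 0.
Column's induced payoffs are 6, 0, -3, 0, so Column commits to W. Subgame-perfect outcome: (C, W) with payoffs (7, 6).

W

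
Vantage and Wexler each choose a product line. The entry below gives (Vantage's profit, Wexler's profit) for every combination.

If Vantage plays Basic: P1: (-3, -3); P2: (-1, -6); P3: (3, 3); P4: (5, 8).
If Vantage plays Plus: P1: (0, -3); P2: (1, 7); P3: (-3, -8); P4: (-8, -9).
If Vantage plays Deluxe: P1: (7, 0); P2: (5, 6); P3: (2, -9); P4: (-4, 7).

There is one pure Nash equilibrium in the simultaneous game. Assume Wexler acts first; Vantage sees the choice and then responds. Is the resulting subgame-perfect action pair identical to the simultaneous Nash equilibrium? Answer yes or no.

yes

Work backward from Vantage's decision.
- P1: BR = Deluxe, leader payoff 0.
- P2: BR = Deluxe, leader payoff 6.
- P3: BR = Basic, leader payoff 3.
- P4: BR = Basic, leader payoff 8.
Among 0, 6, 3, 8, the best is 8 at P4. Subgame-perfect outcome: (Basic, P4) with payoffs (5, 8).
For the simultaneous game, intersect best replies.
Vantage's best replies: P1→Deluxe; P2→Deluxe; P3→Basic; P4→Basic.
Wexler's best replies: Basic→P4; Plus→P2; Deluxe→P4.
The unique mutual best reply is (Basic, P4), giving (5, 8).
Sequential outcome (Basic, P4) coincides with the Nash profile (Basic, P4).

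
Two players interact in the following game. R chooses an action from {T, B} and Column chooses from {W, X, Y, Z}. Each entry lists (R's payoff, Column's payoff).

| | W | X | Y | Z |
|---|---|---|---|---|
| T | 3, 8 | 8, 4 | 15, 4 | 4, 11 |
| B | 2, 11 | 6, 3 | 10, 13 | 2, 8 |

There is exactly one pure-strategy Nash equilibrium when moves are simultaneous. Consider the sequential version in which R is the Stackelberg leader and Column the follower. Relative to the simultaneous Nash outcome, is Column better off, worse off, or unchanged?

Backward induction with R moving first.
- T → Column plays Z (best of 8, 4, 4, 11); R gets 4.
- B → Column plays Y (best of 11, 3, 13, 8); R gets 10.
Maximizing over 4, 10, R chooses B. Subgame-perfect outcome: (B, Y) with payoffs (10, 13).
Under simultaneous play:
R's best replies: W→T; X→T; Y→T; Z→T.
Column's best replies: T→Z; B→Y.
The unique mutual best reply is (T, Z), giving (4, 11).
Column earns 13 sequentially versus 11 at the Nash outcome: better off.

better off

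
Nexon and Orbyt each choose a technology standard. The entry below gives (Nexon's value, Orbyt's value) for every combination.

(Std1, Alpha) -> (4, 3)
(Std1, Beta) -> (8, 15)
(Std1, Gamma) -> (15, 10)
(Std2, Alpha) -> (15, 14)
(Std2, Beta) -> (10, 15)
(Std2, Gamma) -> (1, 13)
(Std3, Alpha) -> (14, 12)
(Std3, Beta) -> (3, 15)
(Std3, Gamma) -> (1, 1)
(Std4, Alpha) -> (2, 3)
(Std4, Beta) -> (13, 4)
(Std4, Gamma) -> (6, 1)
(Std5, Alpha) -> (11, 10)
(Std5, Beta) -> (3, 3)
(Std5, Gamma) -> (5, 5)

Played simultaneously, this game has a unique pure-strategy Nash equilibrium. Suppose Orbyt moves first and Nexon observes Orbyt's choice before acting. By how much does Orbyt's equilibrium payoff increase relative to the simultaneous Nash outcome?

Backward induction with Orbyt moving first.
- Alpha: Nexon compares 4, 15, 14, 2, 11 and picks Std2; Orbyt would get 14.
- Beta: Nexon compares 8, 10, 3, 13, 3 and picks Std4; Orbyt would get 4.
- Gamma: Nexon compares 15, 1, 1, 6, 5 and picks Std1; Orbyt would get 10.
Among 14, 4, 10, the best is 14 at Alpha. Subgame-perfect outcome: (Std2, Alpha) with payoffs (15, 14).
Under simultaneous play:
Nexon's best replies: Alpha→Std2; Beta→Std4; Gamma→Std1.
Orbyt's best replies: Std1→Beta; Std2→Beta; Std3→Beta; Std4→Beta; Std5→Alpha.
The unique mutual best reply is (Std4, Beta), giving (13, 4).
Orbyt's commitment gain: 14 − 4 = 10.

10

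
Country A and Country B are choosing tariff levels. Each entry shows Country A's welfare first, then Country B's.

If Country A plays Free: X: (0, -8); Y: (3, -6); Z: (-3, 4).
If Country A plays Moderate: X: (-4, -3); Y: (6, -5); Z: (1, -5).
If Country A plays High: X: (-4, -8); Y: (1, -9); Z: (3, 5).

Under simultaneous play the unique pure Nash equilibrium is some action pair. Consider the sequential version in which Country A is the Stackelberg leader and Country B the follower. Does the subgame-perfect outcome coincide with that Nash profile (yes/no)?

Solve by backward induction (Country A leads).
- Free → Country B plays Z (best of -8, -6, 4); Country A gets -3.
- Moderate → Country B plays X (best of -3, -5, -5); Country A gets -4.
- High → Country B plays Z (best of -8, -9, 5); Country A gets 3.
Among -3, -4, 3, the best is 3 at High. Subgame-perfect outcome: (High, Z) with payoffs (3, 5).
Now find the simultaneous Nash equilibrium.
Country A's best replies: X→Free; Y→Moderate; Z→High.
Country B's best replies: Free→Z; Moderate→X; High→Z.
Only (High, Z) has each player best-responding; Nash payoffs (3, 5).
Sequential outcome (High, Z) coincides with the Nash profile (High, Z).

yes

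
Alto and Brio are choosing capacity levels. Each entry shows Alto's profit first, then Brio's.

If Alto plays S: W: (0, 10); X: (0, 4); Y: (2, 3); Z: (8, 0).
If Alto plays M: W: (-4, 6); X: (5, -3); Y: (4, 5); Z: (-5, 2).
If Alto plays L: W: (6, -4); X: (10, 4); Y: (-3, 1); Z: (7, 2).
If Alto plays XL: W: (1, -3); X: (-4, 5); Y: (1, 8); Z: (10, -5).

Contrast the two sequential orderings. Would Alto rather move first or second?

If Alto leads: Brio's best replies are S→W, M→W, L→X, XL→Y; Alto's induced payoffs 0, -4, 10, 1; outcome (L, X), payoffs (10, 4).
If Brio leads: Alto's best replies are W→L, X→L, Y→M, Z→XL; Brio's induced payoffs -4, 4, 5, -5; outcome (M, Y), payoffs (4, 5).
Alto gets 10 moving first and 4 moving second, so Alto prefers to move first.

first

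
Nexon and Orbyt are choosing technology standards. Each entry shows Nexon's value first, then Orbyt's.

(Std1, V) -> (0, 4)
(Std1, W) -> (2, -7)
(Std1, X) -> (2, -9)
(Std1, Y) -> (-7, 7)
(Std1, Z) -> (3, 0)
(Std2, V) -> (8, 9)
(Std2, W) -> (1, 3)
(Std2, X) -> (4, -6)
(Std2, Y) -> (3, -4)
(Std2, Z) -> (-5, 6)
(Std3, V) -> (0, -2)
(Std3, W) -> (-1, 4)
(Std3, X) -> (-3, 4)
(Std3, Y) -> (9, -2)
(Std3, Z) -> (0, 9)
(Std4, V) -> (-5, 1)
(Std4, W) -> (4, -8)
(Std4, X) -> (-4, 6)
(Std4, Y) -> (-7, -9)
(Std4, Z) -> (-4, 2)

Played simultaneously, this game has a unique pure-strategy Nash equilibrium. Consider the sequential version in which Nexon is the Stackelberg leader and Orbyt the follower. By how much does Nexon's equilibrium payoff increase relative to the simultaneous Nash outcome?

Backward induction with Nexon moving first.
- Std1: BR = Y, leader payoff -7.
- Std2: BR = V, leader payoff 8.
- Std3: BR = Z, leader payoff 0.
- Std4: BR = X, leader payoff -4.
Nexon's induced payoffs are -7, 8, 0, -4, so Nexon commits to Std2. Subgame-perfect outcome: (Std2, V) with payoffs (8, 9).
For the simultaneous game, intersect best replies.
Nexon's best replies: V→Std2; W→Std4; X→Std2; Y→Std3; Z→Std1.
Orbyt's best replies: Std1→Y; Std2→V; Std3→Z; Std4→X.
The unique mutual best reply is (Std2, V), giving (8, 9).
Nexon's commitment gain: 8 − 8 = 0.

0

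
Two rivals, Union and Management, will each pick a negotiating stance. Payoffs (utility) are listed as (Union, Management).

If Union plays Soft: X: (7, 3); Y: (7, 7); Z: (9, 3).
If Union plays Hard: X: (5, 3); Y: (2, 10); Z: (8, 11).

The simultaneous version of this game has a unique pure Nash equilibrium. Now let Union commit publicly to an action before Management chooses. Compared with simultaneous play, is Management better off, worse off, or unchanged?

better off

Solve by backward induction (Union leads).
- Soft: BR = Y, leader payoff 7.
- Hard: BR = Z, leader payoff 8.
Maximizing over 7, 8, Union chooses Hard. Subgame-perfect outcome: (Hard, Z) with payoffs (8, 11).
Under simultaneous play:
Union's best replies: X→Soft; Y→Soft; Z→Soft.
Management's best replies: Soft→Y; Hard→Z.
Only (Soft, Y) has each player best-responding; Nash payoffs (7, 7).
Management earns 11 sequentially versus 7 at the Nash outcome: better off.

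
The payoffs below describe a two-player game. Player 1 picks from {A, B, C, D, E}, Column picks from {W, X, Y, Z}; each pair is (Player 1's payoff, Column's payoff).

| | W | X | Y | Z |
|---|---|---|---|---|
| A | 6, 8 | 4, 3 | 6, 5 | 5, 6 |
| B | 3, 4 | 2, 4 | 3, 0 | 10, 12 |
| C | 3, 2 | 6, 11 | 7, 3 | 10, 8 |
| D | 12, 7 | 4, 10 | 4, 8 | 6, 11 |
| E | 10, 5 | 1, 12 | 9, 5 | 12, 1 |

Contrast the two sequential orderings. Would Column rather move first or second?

If Player 1 leads: Column's best replies are A→W, B→Z, C→X, D→Z, E→X; Player 1's induced payoffs 6, 10, 6, 6, 1; outcome (B, Z), payoffs (10, 12).
If Column leads: Player 1's best replies are W→D, X→C, Y→E, Z→E; Column's induced payoffs 7, 11, 5, 1; outcome (C, X), payoffs (6, 11).
Column gets 11 moving first and 12 moving second, so Column prefers to move second.

second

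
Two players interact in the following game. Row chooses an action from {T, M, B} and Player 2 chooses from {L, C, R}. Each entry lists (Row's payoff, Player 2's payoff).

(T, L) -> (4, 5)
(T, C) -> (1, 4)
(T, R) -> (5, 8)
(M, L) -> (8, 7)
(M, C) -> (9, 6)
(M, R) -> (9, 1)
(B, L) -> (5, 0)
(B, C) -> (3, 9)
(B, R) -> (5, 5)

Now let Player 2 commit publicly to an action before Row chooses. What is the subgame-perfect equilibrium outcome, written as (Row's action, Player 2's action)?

(M, L)

Backward induction with Player 2 moving first.
- L: Row compares 4, 8, 5 and picks M; Player 2 would get 7.
- C: Row compares 1, 9, 3 and picks M; Player 2 would get 6.
- R: Row compares 5, 9, 5 and picks M; Player 2 would get 1.
Maximizing over 7, 6, 1, Player 2 chooses L. Subgame-perfect outcome: (M, L) with payoffs (8, 7).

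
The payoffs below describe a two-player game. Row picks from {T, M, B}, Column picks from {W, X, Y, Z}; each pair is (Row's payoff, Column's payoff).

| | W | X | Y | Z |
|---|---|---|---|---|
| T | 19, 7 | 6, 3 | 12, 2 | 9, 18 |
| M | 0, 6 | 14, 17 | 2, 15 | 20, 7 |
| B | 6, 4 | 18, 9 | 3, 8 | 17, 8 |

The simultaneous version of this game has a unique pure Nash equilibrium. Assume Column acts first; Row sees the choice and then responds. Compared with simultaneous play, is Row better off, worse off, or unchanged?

unchanged

Backward induction with Column moving first.
- W → Row plays T (best of 19, 0, 6); Column gets 7.
- X → Row plays B (best of 6, 14, 18); Column gets 9.
- Y → Row plays T (best of 12, 2, 3); Column gets 2.
- Z → Row plays M (best of 9, 20, 17); Column gets 7.
Among 7, 9, 2, 7, the best is 9 at X. Subgame-perfect outcome: (B, X) with payoffs (18, 9).
Under simultaneous play:
Row's best replies: W→T; X→B; Y→T; Z→M.
Column's best replies: T→Z; M→X; B→X.
Only (B, X) has each player best-responding; Nash payoffs (18, 9).
Row earns 18 sequentially versus 18 at the Nash outcome: unchanged.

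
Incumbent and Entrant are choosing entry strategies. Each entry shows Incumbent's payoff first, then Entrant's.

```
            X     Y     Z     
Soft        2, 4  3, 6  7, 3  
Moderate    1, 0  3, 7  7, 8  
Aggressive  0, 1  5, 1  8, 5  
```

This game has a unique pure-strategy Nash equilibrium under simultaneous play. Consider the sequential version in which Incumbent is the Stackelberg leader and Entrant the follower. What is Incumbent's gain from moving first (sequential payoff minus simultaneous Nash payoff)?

Work backward from Entrant's decision.
- Soft: Entrant compares 4, 6, 3 and picks Y; Incumbent would get 3.
- Moderate: Entrant compares 0, 7, 8 and picks Z; Incumbent would get 7.
- Aggressive: Entrant compares 1, 1, 5 and picks Z; Incumbent would get 8.
Incumbent's induced payoffs are 3, 7, 8, so Incumbent commits to Aggressive. Subgame-perfect outcome: (Aggressive, Z) with payoffs (8, 5).
For the simultaneous game, intersect best replies.
Incumbent's best replies: X→Soft; Y→Aggressive; Z→Aggressive.
Entrant's best replies: Soft→Y; Moderate→Z; Aggressive→Z.
The unique mutual best reply is (Aggressive, Z), giving (8, 5).
Incumbent's commitment gain: 8 − 8 = 0.

0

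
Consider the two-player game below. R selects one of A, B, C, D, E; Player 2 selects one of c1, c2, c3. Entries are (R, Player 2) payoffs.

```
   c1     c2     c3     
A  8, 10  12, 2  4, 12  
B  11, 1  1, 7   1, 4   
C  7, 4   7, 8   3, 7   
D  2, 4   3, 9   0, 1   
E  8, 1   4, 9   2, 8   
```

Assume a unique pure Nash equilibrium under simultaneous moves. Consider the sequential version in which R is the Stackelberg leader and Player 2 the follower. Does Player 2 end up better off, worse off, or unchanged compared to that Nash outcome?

Work backward from Player 2's decision.
- A: Player 2 compares 10, 2, 12 and picks c3; R would get 4.
- B: Player 2 compares 1, 7, 4 and picks c2; R would get 1.
- C: Player 2 compares 4, 8, 7 and picks c2; R would get 7.
- D: Player 2 compares 4, 9, 1 and picks c2; R would get 3.
- E: Player 2 compares 1, 9, 8 and picks c2; R would get 4.
Among 4, 1, 7, 3, 4, the best is 7 at C. Subgame-perfect outcome: (C, c2) with payoffs (7, 8).
Under simultaneous play:
R's best replies: c1→B; c2→A; c3→A.
Player 2's best replies: A→c3; B→c2; C→c2; D→c2; E→c2.
The unique mutual best reply is (A, c3), giving (4, 12).
Player 2 earns 8 sequentially versus 12 at the Nash outcome: worse off.

worse off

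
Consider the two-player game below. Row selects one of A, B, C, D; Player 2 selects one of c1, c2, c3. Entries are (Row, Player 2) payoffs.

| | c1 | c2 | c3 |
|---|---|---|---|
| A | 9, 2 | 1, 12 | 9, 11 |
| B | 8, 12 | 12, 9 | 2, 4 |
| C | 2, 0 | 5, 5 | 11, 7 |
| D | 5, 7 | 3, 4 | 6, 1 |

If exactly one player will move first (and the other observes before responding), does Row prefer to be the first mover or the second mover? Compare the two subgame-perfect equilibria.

If Row leads: Player 2's best replies are A→c2, B→c1, C→c3, D→c1; Row's induced payoffs 1, 8, 11, 5; outcome (C, c3), payoffs (11, 7).
If Player 2 leads: Row's best replies are c1→A, c2→B, c3→C; Player 2's induced payoffs 2, 9, 7; outcome (B, c2), payoffs (12, 9).
Row gets 11 moving first and 12 moving second, so Row prefers to move second.

second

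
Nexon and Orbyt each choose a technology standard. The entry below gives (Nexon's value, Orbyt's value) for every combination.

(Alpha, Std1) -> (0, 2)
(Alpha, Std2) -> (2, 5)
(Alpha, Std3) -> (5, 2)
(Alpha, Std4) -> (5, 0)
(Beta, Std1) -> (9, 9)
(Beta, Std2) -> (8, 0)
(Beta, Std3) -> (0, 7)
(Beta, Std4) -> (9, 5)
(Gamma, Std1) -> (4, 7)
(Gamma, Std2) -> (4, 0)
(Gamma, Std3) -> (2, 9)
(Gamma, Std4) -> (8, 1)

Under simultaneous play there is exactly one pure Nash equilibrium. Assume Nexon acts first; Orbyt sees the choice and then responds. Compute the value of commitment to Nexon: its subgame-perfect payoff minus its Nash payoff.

Work backward from Orbyt's decision.
- Alpha → Orbyt plays Std2 (best of 2, 5, 2, 0); Nexon gets 2.
- Beta → Orbyt plays Std1 (best of 9, 0, 7, 5); Nexon gets 9.
- Gamma → Orbyt plays Std3 (best of 7, 0, 9, 1); Nexon gets 2.
Among 2, 9, 2, the best is 9 at Beta. Subgame-perfect outcome: (Beta, Std1) with payoffs (9, 9).
For the simultaneous game, intersect best replies.
Nexon's best replies: Std1→Beta; Std2→Beta; Std3→Alpha; Std4→Beta.
Orbyt's best replies: Alpha→Std2; Beta→Std1; Gamma→Std3.
The unique mutual best reply is (Beta, Std1), giving (9, 9).
Nexon's commitment gain: 9 − 9 = 0.

0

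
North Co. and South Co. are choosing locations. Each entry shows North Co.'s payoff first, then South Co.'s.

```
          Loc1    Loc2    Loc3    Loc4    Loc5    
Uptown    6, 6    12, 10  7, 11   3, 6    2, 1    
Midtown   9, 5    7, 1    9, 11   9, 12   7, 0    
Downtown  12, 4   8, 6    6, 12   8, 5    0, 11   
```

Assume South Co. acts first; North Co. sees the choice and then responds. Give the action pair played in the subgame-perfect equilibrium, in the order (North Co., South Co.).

(Midtown, Loc4)

Work backward from North Co.'s decision.
- Loc1: North Co. compares 6, 9, 12 and picks Downtown; South Co. would get 4.
- Loc2: North Co. compares 12, 7, 8 and picks Uptown; South Co. would get 10.
- Loc3: North Co. compares 7, 9, 6 and picks Midtown; South Co. would get 11.
- Loc4: North Co. compares 3, 9, 8 and picks Midtown; South Co. would get 12.
- Loc5: North Co. compares 2, 7, 0 and picks Midtown; South Co. would get 0.
South Co.'s induced payoffs are 4, 10, 11, 12, 0, so South Co. commits to Loc4. Subgame-perfect outcome: (Midtown, Loc4) with payoffs (9, 12).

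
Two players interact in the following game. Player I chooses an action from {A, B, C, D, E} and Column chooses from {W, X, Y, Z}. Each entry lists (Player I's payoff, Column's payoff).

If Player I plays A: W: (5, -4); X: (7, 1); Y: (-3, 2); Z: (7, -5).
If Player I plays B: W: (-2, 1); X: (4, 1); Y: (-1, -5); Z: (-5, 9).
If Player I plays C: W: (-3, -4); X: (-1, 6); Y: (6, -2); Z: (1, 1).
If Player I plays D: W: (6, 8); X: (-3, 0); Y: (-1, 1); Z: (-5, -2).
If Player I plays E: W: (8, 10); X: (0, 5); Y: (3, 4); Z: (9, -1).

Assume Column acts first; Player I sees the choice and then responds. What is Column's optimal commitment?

Work backward from Player I's decision.
- W: BR = E, leader payoff 10.
- X: BR = A, leader payoff 1.
- Y: BR = C, leader payoff -2.
- Z: BR = E, leader payoff -1.
Column's induced payoffs are 10, 1, -2, -1, so Column commits to W. Subgame-perfect outcome: (E, W) with payoffs (8, 10).

W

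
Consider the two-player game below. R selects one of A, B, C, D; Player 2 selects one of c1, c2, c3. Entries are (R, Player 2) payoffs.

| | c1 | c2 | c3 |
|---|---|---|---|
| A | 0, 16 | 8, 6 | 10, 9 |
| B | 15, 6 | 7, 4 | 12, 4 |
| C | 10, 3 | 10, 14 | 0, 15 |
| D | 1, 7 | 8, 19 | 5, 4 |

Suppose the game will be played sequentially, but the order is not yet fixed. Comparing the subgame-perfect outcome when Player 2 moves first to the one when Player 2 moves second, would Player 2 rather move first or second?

first

If R leads: Player 2's best replies are A→c1, B→c1, C→c3, D→c2; R's induced payoffs 0, 15, 0, 8; outcome (B, c1), payoffs (15, 6).
If Player 2 leads: R's best replies are c1→B, c2→C, c3→B; Player 2's induced payoffs 6, 14, 4; outcome (C, c2), payoffs (10, 14).
Player 2 gets 14 moving first and 6 moving second, so Player 2 prefers to move first.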